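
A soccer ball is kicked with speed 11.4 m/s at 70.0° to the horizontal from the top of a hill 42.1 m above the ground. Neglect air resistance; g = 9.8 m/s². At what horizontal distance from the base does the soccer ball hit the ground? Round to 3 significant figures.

16.5 m

Components: v_x = 11.4 cos 70.0° = 3.899 m/s, v_y = 11.4 sin 70.0° = 10.71 m/s.
Vertical: 0 = 42.1 + 10.71 t − ½(9.8) t² ⇒ 4.900 t² − 10.71 t − 42.1 = 0.
t = [10.71 + √(114.7 + 825.2)] / 9.800 = 4.221 s.
Horizontal: R = v_x · t = 3.899 × 4.221 = 16.5 m.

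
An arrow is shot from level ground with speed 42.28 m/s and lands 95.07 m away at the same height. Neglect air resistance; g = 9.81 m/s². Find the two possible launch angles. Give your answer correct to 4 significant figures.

15.72° and 74.28°

Level-ground range: R = v₀² sin(2θ)/g ⇒ sin 2θ = R g / v₀² = 95.07×9.81/42.28² = 0.5217.
2θ = arcsin(0.5217) = 31.446° or 180° − 31.446° = 148.554°.
So θ = 15.72° or θ = 74.28°.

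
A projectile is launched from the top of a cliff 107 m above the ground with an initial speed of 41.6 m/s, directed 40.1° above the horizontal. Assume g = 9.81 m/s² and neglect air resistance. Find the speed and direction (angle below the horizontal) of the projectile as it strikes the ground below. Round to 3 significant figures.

61.9 m/s at 59.1° below the horizontal

v_x = 41.6 cos 40.1° = 31.82 m/s (constant).
|v_y| at impact = √((26.80)² + 2×9.81×107) = 53.08 m/s.
Speed = √(31.82² + 53.08²) = 61.9 m/s; angle = arctan(53.08/31.82) = 59.1° below horizontal.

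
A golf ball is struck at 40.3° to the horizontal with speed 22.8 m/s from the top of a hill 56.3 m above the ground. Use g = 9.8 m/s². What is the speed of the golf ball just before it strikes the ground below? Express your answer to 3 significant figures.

40.3 m/s

v_x = 22.8 cos 40.3° = 17.39 m/s is unchanged throughout.
For the vertical component, v_y² = v_y0² + 2 g h = (14.75)² + 2×9.8×56.3 = 1321, so |v_y| = 36.35 m/s.
Impact speed = √(v_x² + v_y²) = √(302.4 + 1321) = 40.3 m/s.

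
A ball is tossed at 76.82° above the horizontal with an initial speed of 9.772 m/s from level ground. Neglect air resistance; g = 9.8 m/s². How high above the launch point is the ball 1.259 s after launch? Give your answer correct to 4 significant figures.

4.212 m

v_y0 = 9.772 sin 76.82° = 9.5146 m/s.
y(t) = v_y0 t − ½ g t² = 9.5146×1.259 − 4.900×1.259² = 4.212 m.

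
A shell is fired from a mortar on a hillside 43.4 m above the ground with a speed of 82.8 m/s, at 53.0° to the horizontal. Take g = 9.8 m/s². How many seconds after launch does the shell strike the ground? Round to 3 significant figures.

14.1 s

Vertical component: v_y = 82.8 sin 53.0° = 66.13 m/s.
Taking up as positive with launch at y = 43.4 m, landing at y = 0: 0 = 43.4 + 66.13 t − ½(9.8) t².
Solving 4.900 t² − 66.13 t − 43.4 = 0 gives t = [66.13 + √(66.13² + 4·4.900·43.4)] / 9.800 = 14.1 s.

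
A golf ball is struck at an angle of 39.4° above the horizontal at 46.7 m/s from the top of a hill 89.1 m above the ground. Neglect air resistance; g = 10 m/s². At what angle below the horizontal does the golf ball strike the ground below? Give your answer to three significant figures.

55.0°

v_x = 46.7 cos 39.4° = 36.09 m/s.
At impact |v_y| = √(v_y0² + 2 g h) = √(29.64² + 2×10×89.1) = 51.58 m/s.
Angle below horizontal = arctan(|v_y| / v_x) = arctan(51.58 / 36.09) = 55.0°.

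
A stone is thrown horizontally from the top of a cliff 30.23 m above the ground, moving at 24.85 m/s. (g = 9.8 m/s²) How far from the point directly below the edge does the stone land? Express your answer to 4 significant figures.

Initial vertical velocity is zero, so the fall time comes from h = ½ g t²: t = √(2 × 30.23 / 9.8) = 2.4838 s.
Horizontal motion is uniform at 24.85 m/s, so x = 24.85 × 2.4838 = 61.72 m.

61.72 m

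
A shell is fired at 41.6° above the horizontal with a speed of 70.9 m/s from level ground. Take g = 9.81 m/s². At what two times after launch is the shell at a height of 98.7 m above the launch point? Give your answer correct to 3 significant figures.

v_y0 = 70.9 sin 41.6° = 47.07 m/s.
Set y = v_y0 t − ½ g t² = 98.7: 4.905 t² − 47.07 t + 98.7 = 0.
t = [47.07 ± √(2216 − 1936)] / 9.81 = (47.07 ± 16.73) / 9.81, giving t = 3.09 s or t = 6.50 s.
So the shell is at 98.7 m at t = 3.09 s (rising) and t = 6.50 s (falling).

3.09 s and 6.50 s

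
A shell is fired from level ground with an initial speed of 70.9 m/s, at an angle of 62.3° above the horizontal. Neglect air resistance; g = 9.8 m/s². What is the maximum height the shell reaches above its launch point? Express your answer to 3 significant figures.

Vertical component of launch velocity: v_y = 70.9 sin 62.3° = 62.77 m/s.
At the highest point the vertical velocity is zero, so v_y² = 2 g h_max.
h_max = (62.77)² / (2 × 9.8) = 3940 / 19.60 = 201 m.

201 m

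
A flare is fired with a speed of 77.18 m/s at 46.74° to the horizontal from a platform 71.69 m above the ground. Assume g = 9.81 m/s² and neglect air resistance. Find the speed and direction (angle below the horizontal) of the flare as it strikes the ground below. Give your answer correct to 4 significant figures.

v_x = 77.18 cos 46.74° = 52.892 m/s (constant).
|v_y| at impact = √((56.206)² + 2×9.81×71.69) = 67.570 m/s.
Speed = √(52.892² + 67.570²) = 85.81 m/s; angle = arctan(67.570/52.892) = 51.95° below horizontal.

85.81 m/s at 51.95° below the horizontal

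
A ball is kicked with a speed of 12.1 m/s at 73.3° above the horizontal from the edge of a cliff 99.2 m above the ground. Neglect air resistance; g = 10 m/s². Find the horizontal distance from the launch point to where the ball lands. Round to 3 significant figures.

Components: v_x = 12.1 cos 73.3° = 3.477 m/s, v_y = 12.1 sin 73.3° = 11.59 m/s.
Vertical: 0 = 99.2 + 11.59 t − ½(10) t² ⇒ 5.000 t² − 11.59 t − 99.2 = 0.
t = [11.59 + √(134.3 + 1984)] / 10.00 = 5.761 s.
Horizontal: R = v_x · t = 3.477 × 5.761 = 20.0 m.

20.0 m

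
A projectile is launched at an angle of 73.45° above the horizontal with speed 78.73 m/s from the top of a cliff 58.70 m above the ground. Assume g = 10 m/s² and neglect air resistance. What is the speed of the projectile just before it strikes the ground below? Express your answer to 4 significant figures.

v_x = 78.73 cos 73.45° = 22.426 m/s is unchanged throughout.
For the vertical component, v_y² = v_y0² + 2 g h = (75.468)² + 2×10×58.70 = 6869.4, so |v_y| = 82.882 m/s.
Impact speed = √(v_x² + v_y²) = √(502.93 + 6869.4) = 85.86 m/s.

85.86 m/s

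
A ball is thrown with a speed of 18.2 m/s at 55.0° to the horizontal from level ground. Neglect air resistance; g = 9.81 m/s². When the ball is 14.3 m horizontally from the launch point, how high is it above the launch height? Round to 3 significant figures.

v_x = 18.2 cos 55.0° = 10.44 m/s, v_y0 = 18.2 sin 55.0° = 14.91 m/s.
Time to reach x = 14.3 m: t = x / v_x = 14.3 / 10.44 = 1.370 s.
y = v_y0 t − ½ g t² = 14.91×1.370 − 4.905×1.370² = 11.2 m.

11.2 m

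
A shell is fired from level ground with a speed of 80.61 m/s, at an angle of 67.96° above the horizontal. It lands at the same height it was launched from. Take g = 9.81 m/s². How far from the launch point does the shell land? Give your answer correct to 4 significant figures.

460.8 m

For level ground, R = v₀² sin(2θ) / g.
sin(2 × 67.96°) = sin 135.92° = 0.6957.
R = (80.61)² × 0.6957 / 9.81 = 460.8 m.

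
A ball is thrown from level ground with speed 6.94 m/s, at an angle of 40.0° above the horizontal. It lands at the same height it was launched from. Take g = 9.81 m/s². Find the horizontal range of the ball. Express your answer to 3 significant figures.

For level ground, R = v₀² sin(2θ) / g.
sin(2 × 40.0°) = sin 80.00° = 0.9848.
R = (6.94)² × 0.9848 / 9.81 = 4.84 m.

4.84 m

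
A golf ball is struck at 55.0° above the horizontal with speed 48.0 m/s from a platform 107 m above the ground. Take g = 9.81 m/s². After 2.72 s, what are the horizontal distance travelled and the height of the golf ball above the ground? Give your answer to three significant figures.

v_x = 48.0 cos 55.0° = 27.53 m/s; v_y0 = 48.0 sin 55.0° = 39.32 m/s.
x = v_x t = 27.53 × 2.72 = 74.9 m.
y = 107 + v_y0 t − ½ g t² = 178 m.

x = 74.9 m, y = 178 m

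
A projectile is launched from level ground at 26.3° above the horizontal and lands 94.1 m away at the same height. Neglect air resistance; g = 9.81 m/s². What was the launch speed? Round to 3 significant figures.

On level ground, R = v₀² sin(2θ) / g, so v₀ = √(R g / sin 2θ).
sin(2 × 26.3°) = 0.7944.
v₀ = √(94.1 × 9.81 / 0.7944) = √1162 = 34.1 m/s.

34.1 m/s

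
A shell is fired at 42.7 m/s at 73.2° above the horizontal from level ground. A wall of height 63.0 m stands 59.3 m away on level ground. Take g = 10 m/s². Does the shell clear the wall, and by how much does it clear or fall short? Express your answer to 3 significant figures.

Yes — it clears the wall by 18.0 m.

v_x = 42.7 cos 73.2° = 12.34 m/s; v_y0 = 42.7 sin 73.2° = 40.88 m/s.
Time to reach the wall: t = 59.3 / 12.34 = 4.806 s.
Height at that point: y = 40.88×4.806 − 5.000×4.806² = 80.98 m.
That is 80.98 − 63.0 = 18.0 m above the top of the wall, so the shell clears it.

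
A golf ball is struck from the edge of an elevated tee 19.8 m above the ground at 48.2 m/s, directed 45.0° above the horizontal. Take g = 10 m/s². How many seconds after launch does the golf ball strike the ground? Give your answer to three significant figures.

Vertical component: v_y = 48.2 sin 45.0° = 34.08 m/s.
Taking up as positive with launch at y = 19.8 m, landing at y = 0: 0 = 19.8 + 34.08 t − ½(10) t².
Solving 5.000 t² − 34.08 t − 19.8 = 0 gives t = [34.08 + √(34.08² + 4·5.000·19.8)] / 10.00 = 7.35 s.

7.35 s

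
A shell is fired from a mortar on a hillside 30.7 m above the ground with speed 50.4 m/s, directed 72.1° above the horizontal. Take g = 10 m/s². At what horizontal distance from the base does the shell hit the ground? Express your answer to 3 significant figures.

Components: v_x = 50.4 cos 72.1° = 15.49 m/s, v_y = 50.4 sin 72.1° = 47.96 m/s.
Vertical: 0 = 30.7 + 47.96 t − ½(10) t² ⇒ 5.000 t² − 47.96 t − 30.7 = 0.
t = [47.96 + √(2300 + 614.0)] / 10.00 = 10.19 s.
Horizontal: R = v_x · t = 15.49 × 10.19 = 158 m.

158 m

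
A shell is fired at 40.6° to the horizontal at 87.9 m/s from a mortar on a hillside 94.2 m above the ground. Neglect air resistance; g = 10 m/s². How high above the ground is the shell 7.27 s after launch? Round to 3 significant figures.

v_y0 = 87.9 sin 40.6° = 57.20 m/s.
y(t) = 94.2 + v_y0 t − ½ g t² = 94.2 + 57.20×7.27 − ½×10×7.27² = 246 m.

246 m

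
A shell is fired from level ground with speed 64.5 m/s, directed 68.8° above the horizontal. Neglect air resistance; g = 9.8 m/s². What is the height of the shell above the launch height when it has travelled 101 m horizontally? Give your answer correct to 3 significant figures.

v_x = 64.5 cos 68.8° = 23.32 m/s, v_y0 = 64.5 sin 68.8° = 60.13 m/s.
Time to reach x = 101 m: t = x / v_x = 101 / 23.32 = 4.331 s.
y = v_y0 t − ½ g t² = 60.13×4.331 − 4.900×4.331² = 169 m.

169 m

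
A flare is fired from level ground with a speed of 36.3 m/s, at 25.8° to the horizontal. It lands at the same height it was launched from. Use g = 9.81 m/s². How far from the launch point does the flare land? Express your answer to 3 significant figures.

105 m

Components: v_x = 36.3 cos 25.8° = 32.68 m/s, v_y = 36.3 sin 25.8° = 15.80 m/s.
Time of flight (same landing height): t = 2 v_y / g = 2 × 15.80 / 9.81 = 3.221 s.
Range: R = v_x · t = 32.68 × 3.221 = 105 m.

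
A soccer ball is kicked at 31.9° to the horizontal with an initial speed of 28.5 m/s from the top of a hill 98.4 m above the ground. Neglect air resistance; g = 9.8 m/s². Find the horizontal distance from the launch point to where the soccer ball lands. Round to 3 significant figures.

152 m

Components: v_x = 28.5 cos 31.9° = 24.20 m/s, v_y = 28.5 sin 31.9° = 15.06 m/s.
Vertical: 0 = 98.4 + 15.06 t − ½(9.8) t² ⇒ 4.900 t² − 15.06 t − 98.4 = 0.
t = [15.06 + √(226.8 + 1929)] / 9.800 = 6.275 s.
Horizontal: R = v_x · t = 24.20 × 6.275 = 152 m.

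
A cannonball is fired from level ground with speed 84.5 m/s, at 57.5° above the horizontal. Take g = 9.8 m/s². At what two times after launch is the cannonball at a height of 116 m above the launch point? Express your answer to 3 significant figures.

1.87 s and 12.7 s

v_y0 = 84.5 sin 57.5° = 71.27 m/s.
Set y = v_y0 t − ½ g t² = 116: 4.900 t² − 71.27 t + 116 = 0.
t = [71.27 ± √(5079 − 2274)] / 9.8 = (71.27 ± 52.96) / 9.8, giving t = 1.87 s or t = 12.7 s.
So the cannonball is at 116 m at t = 1.87 s (rising) and t = 12.7 s (falling).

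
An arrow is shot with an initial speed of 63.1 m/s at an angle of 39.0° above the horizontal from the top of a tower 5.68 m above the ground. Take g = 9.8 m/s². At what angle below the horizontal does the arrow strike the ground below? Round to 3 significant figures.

40.0°

v_x = 63.1 cos 39.0° = 49.04 m/s.
At impact |v_y| = √(v_y0² + 2 g h) = √(39.71² + 2×9.8×5.68) = 41.09 m/s.
Angle below horizontal = arctan(|v_y| / v_x) = arctan(41.09 / 49.04) = 40.0°.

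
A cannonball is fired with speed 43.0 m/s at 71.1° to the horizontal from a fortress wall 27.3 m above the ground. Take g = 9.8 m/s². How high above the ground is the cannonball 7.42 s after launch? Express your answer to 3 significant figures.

59.4 m

v_y0 = 43.0 sin 71.1° = 40.68 m/s.
y(t) = 27.3 + v_y0 t − ½ g t² = 27.3 + 40.68×7.42 − ½×9.8×7.42² = 59.4 m.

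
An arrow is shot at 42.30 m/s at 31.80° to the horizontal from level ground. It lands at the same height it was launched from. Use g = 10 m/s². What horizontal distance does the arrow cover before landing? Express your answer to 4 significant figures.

160.3 m

For level ground, R = v₀² sin(2θ) / g.
sin(2 × 31.80°) = sin 63.600° = 0.8957.
R = (42.30)² × 0.8957 / 10 = 160.3 m.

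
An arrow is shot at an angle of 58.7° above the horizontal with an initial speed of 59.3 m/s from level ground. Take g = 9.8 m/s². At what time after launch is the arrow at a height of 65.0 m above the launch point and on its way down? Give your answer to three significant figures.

v_y0 = 59.3 sin 58.7° = 50.67 m/s.
Set y = v_y0 t − ½ g t² = 65.0: 4.900 t² − 50.67 t + 65.0 = 0.
t = [50.67 ± √(2567 − 1274)] / 9.8 = (50.67 ± 35.96) / 9.8, giving t = 1.50 s or t = 8.84 s.
On the way down corresponds to the larger root: t = 8.84 s.

8.84 s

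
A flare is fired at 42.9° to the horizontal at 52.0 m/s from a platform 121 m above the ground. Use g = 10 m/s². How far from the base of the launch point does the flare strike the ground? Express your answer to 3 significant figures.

Components: v_x = 52.0 cos 42.9° = 38.09 m/s, v_y = 52.0 sin 42.9° = 35.40 m/s.
Vertical: 0 = 121 + 35.40 t − ½(10) t² ⇒ 5.000 t² − 35.40 t − 121 = 0.
t = [35.40 + √(1253 + 2420)] / 10.00 = 9.601 s.
Horizontal: R = v_x · t = 38.09 × 9.601 = 366 m.

366 m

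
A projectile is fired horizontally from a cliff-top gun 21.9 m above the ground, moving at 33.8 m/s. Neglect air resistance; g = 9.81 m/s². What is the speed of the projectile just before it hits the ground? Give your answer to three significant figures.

39.6 m/s

Fall time: t = √(2 × 21.9 / 9.81) = 2.113 s.
At impact: v_x = 33.8 m/s (unchanged), v_y = g t = 9.81 × 2.113 = 20.73 m/s.
Speed = √(v_x² + v_y²) = √(1142 + 429.7) = 39.6 m/s.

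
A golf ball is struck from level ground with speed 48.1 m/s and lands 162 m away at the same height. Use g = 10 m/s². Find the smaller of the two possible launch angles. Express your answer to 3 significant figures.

22.2°

Level-ground range: R = v₀² sin(2θ)/g ⇒ sin 2θ = R g / v₀² = 162×10/48.1² = 0.7002.
2θ = arcsin(0.7002) = 44.44° or 180° − 44.44° = 135.56°.
So θ = 22.2° or θ = 67.8°.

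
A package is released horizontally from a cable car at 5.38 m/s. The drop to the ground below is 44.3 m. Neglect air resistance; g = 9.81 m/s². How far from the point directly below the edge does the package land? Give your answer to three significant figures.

Initial vertical velocity is zero, so the fall time comes from h = ½ g t²: t = √(2 × 44.3 / 9.81) = 3.005 s.
Horizontal motion is uniform at 5.38 m/s, so x = 5.38 × 3.005 = 16.2 m.

16.2 m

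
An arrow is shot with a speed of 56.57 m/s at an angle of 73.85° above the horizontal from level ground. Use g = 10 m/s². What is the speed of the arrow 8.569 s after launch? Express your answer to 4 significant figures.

35.08 m/s

v_x = 56.57 cos 73.85° = 15.735 m/s (constant).
v_y(t) = 56.57 sin 73.85° − g t = 54.338 − 10 × 8.569 = -31.352 m/s.
Speed = √(v_x² + v_y²) = √(247.59 + 982.95) = 35.08 m/s.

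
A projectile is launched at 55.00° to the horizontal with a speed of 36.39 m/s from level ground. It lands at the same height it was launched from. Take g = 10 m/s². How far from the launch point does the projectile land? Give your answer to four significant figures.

124.4 m

For level ground, R = v₀² sin(2θ) / g.
sin(2 × 55.00°) = sin 110.00° = 0.9397.
R = (36.39)² × 0.9397 / 10 = 124.4 m.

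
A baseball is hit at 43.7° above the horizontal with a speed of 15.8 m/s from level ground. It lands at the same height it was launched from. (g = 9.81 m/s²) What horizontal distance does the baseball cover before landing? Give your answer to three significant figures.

25.4 m

For level ground, R = v₀² sin(2θ) / g.
sin(2 × 43.7°) = sin 87.40° = 0.9990.
R = (15.8)² × 0.9990 / 9.81 = 25.4 m.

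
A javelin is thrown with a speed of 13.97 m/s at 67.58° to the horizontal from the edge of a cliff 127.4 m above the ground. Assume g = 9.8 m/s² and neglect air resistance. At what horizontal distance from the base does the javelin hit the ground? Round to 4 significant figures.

35.08 m

Components: v_x = 13.97 cos 67.58° = 5.3281 m/s, v_y = 13.97 sin 67.58° = 12.914 m/s.
Vertical: 0 = 127.4 + 12.914 t − ½(9.8) t² ⇒ 4.900 t² − 12.914 t − 127.4 = 0.
t = [12.914 + √(166.77 + 2497.0)] / 9.800 = 6.5843 s.
Horizontal: R = v_x · t = 5.3281 × 6.5843 = 35.08 m.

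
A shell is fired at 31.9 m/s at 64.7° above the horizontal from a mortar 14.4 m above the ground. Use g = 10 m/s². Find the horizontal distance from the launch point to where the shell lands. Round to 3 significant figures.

84.9 m

Components: v_x = 31.9 cos 64.7° = 13.63 m/s, v_y = 31.9 sin 64.7° = 28.84 m/s.
Vertical: 0 = 14.4 + 28.84 t − ½(10) t² ⇒ 5.000 t² − 28.84 t − 14.4 = 0.
t = [28.84 + √(831.7 + 288.0)] / 10.00 = 6.230 s.
Horizontal: R = v_x · t = 13.63 × 6.230 = 84.9 m.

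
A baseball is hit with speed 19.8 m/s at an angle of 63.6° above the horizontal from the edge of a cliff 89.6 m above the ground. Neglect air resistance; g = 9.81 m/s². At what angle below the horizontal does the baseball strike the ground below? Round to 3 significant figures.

v_x = 19.8 cos 63.6° = 8.804 m/s.
At impact |v_y| = √(v_y0² + 2 g h) = √(17.74² + 2×9.81×89.6) = 45.53 m/s.
Angle below horizontal = arctan(|v_y| / v_x) = arctan(45.53 / 8.804) = 79.1°.

79.1°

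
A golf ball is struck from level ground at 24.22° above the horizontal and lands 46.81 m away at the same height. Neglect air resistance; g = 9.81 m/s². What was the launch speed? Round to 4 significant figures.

24.77 m/s

On level ground, R = v₀² sin(2θ) / g, so v₀ = √(R g / sin 2θ).
sin(2 × 24.22°) = 0.7483.
v₀ = √(46.81 × 9.81 / 0.7483) = √613.67 = 24.77 m/s.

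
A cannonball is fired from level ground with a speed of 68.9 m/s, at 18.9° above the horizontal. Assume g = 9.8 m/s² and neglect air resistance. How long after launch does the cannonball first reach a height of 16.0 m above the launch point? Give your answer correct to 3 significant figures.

v_y0 = 68.9 sin 18.9° = 22.32 m/s.
Set y = v_y0 t − ½ g t² = 16.0: 4.900 t² − 22.32 t + 16.0 = 0.
t = [22.32 ± √(498.2 − 313.6)] / 9.8 = (22.32 ± 13.59) / 9.8, giving t = 0.891 s or t = 3.66 s.
The cannonball is on the way up at the first time, so t = 0.891 s.

0.891 s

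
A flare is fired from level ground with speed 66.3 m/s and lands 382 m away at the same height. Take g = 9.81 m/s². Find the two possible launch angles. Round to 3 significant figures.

29.2° and 60.8°

Level-ground range: R = v₀² sin(2θ)/g ⇒ sin 2θ = R g / v₀² = 382×9.81/66.3² = 0.8525.
2θ = arcsin(0.8525) = 58.48° or 180° − 58.48° = 121.52°.
So θ = 29.2° or θ = 60.8°.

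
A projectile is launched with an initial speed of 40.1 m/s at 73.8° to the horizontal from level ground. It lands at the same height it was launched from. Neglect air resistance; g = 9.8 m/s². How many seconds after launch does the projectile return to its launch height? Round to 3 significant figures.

Vertical component: v_y = 40.1 sin 73.8° = 38.51 m/s.
For a projectile landing at launch height, time of flight is t = 2 v_y / g = 2 × 38.51 / 9.8 = 7.86 s.

7.86 s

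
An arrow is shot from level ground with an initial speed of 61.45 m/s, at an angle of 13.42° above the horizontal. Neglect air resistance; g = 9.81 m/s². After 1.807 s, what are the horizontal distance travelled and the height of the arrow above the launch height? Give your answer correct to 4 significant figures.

v_x = 61.45 cos 13.42° = 59.772 m/s; v_y0 = 61.45 sin 13.42° = 14.262 m/s.
x = v_x t = 59.772 × 1.807 = 108.0 m.
y = v_y0 t − ½ g t² = 14.262×1.807 − 4.905×1.807² = 9.755 m.

x = 108.0 m, y = 9.755 m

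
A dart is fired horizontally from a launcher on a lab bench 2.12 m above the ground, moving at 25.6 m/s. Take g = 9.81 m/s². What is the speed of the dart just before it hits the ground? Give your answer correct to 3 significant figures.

Fall time: t = √(2 × 2.12 / 9.81) = 0.6574 s.
At impact: v_x = 25.6 m/s (unchanged), v_y = g t = 9.81 × 0.6574 = 6.449 m/s.
Speed = √(v_x² + v_y²) = √(655.4 + 41.59) = 26.4 m/s.

26.4 m/s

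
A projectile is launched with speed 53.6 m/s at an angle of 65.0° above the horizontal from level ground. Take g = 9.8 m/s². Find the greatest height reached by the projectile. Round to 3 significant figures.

120 m

Vertical component of launch velocity: v_y = 53.6 sin 65.0° = 48.58 m/s.
At the highest point the vertical velocity is zero, so v_y² = 2 g h_max.
h_max = (48.58)² / (2 × 9.8) = 2360 / 19.60 = 120 m.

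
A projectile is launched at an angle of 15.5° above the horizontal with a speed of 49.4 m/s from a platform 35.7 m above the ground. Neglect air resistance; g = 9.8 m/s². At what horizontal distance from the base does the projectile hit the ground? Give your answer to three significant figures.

Components: v_x = 49.4 cos 15.5° = 47.60 m/s, v_y = 49.4 sin 15.5° = 13.20 m/s.
Vertical: 0 = 35.7 + 13.20 t − ½(9.8) t² ⇒ 4.900 t² − 13.20 t − 35.7 = 0.
t = [13.20 + √(174.2 + 699.7)] / 9.800 = 4.363 s.
Horizontal: R = v_x · t = 47.60 × 4.363 = 208 m.

208 m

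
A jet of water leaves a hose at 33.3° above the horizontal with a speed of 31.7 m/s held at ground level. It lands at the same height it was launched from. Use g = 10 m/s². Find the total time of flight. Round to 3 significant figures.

3.48 s

Vertical component: v_y = 31.7 sin 33.3° = 17.40 m/s.
For a projectile landing at launch height, time of flight is t = 2 v_y / g = 2 × 17.40 / 10 = 3.48 s.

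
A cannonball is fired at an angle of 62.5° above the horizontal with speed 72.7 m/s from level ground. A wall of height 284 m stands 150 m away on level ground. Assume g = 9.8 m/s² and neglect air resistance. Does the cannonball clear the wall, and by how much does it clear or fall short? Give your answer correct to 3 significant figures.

v_x = 72.7 cos 62.5° = 33.57 m/s; v_y0 = 72.7 sin 62.5° = 64.49 m/s.
Time to reach the wall: t = 150 / 33.57 = 4.468 s.
Height at that point: y = 64.49×4.468 − 4.900×4.468² = 190.3 m.
That is 284 − 190.3 = 93.7 m below the top of the wall, so the cannonball does not clear it.

No — it falls 93.7 m short of clearing the wall.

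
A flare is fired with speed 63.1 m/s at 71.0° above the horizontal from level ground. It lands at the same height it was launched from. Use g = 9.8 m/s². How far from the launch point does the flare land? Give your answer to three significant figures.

For level ground, R = v₀² sin(2θ) / g.
sin(2 × 71.0°) = sin 142.0° = 0.6157.
R = (63.1)² × 0.6157 / 9.8 = 250 m.

250 m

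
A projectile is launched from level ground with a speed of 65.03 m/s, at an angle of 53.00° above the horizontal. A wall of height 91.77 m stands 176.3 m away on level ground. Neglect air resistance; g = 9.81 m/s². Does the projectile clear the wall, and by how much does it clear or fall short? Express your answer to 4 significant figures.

Yes — it clears the wall by 42.65 m.

v_x = 65.03 cos 53.00° = 39.136 m/s; v_y0 = 65.03 sin 53.00° = 51.935 m/s.
Time to reach the wall: t = 176.3 / 39.136 = 4.5048 s.
Height at that point: y = 51.935×4.5048 − 4.905×4.5048² = 134.42 m.
That is 134.42 − 91.77 = 42.65 m above the top of the wall, so the projectile clears it.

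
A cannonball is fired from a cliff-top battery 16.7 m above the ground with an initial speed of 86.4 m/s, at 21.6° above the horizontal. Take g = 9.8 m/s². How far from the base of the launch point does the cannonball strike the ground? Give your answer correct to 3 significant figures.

Components: v_x = 86.4 cos 21.6° = 80.33 m/s, v_y = 86.4 sin 21.6° = 31.81 m/s.
Vertical: 0 = 16.7 + 31.81 t − ½(9.8) t² ⇒ 4.900 t² − 31.81 t − 16.7 = 0.
t = [31.81 + √(1012 + 327.3)] / 9.800 = 6.980 s.
Horizontal: R = v_x · t = 80.33 × 6.980 = 561 m.

561 m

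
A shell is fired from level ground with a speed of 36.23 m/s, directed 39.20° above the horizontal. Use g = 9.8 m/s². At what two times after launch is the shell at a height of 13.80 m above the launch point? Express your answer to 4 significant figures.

v_y0 = 36.23 sin 39.20° = 22.898 m/s.
Set y = v_y0 t − ½ g t² = 13.80: 4.900 t² − 22.898 t + 13.80 = 0.
t = [22.898 ± √(524.32 − 270.48)] / 9.8 = (22.898 ± 15.932) / 9.8, giving t = 0.7108 s or t = 3.962 s.
So the shell is at 13.80 m at t = 0.7108 s (rising) and t = 3.962 s (falling).

0.7108 s and 3.962 s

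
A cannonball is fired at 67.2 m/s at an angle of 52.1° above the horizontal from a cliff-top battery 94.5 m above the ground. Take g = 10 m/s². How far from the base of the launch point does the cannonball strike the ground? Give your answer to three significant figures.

Components: v_x = 67.2 cos 52.1° = 41.28 m/s, v_y = 67.2 sin 52.1° = 53.03 m/s.
Vertical: 0 = 94.5 + 53.03 t − ½(10) t² ⇒ 5.000 t² − 53.03 t − 94.5 = 0.
t = [53.03 + √(2812 + 1890)] / 10.00 = 12.16 s.
Horizontal: R = v_x · t = 41.28 × 12.16 = 502 m.

502 m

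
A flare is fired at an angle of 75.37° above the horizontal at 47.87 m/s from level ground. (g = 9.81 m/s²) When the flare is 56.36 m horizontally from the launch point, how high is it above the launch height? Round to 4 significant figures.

109.3 m

v_x = 47.87 cos 75.37° = 12.091 m/s, v_y0 = 47.87 sin 75.37° = 46.318 m/s.
Time to reach x = 56.36 m: t = x / v_x = 56.36 / 12.091 = 4.6613 s.
y = v_y0 t − ½ g t² = 46.318×4.6613 − 4.905×4.6613² = 109.3 m.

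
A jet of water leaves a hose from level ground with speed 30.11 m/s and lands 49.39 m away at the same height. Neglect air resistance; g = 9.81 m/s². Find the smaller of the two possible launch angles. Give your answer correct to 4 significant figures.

16.15°

Level-ground range: R = v₀² sin(2θ)/g ⇒ sin 2θ = R g / v₀² = 49.39×9.81/30.11² = 0.5344.
2θ = arcsin(0.5344) = 32.303° or 180° − 32.303° = 147.697°.
So θ = 16.15° or θ = 73.85°.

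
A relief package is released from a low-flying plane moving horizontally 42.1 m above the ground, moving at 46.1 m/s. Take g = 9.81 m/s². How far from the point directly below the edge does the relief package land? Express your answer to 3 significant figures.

135 m

Initial vertical velocity is zero, so the fall time comes from h = ½ g t²: t = √(2 × 42.1 / 9.81) = 2.930 s.
Horizontal motion is uniform at 46.1 m/s, so x = 46.1 × 2.930 = 135 m.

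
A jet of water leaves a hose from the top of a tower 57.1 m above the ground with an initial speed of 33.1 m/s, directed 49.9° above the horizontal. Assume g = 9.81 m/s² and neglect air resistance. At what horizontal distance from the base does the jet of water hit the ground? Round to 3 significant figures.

Components: v_x = 33.1 cos 49.9° = 21.32 m/s, v_y = 33.1 sin 49.9° = 25.32 m/s.
Vertical: 0 = 57.1 + 25.32 t − ½(9.81) t² ⇒ 4.905 t² − 25.32 t − 57.1 = 0.
t = [25.32 + √(641.1 + 1120)] / 9.810 = 6.859 s.
Horizontal: R = v_x · t = 21.32 × 6.859 = 146 m.

146 m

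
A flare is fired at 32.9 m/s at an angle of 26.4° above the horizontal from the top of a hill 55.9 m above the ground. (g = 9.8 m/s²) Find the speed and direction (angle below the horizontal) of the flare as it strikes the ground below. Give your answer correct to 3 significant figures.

v_x = 32.9 cos 26.4° = 29.47 m/s (constant).
|v_y| at impact = √((14.63)² + 2×9.8×55.9) = 36.19 m/s.
Speed = √(29.47² + 36.19²) = 46.7 m/s; angle = arctan(36.19/29.47) = 50.8° below horizontal.

46.7 m/s at 50.8° below the horizontal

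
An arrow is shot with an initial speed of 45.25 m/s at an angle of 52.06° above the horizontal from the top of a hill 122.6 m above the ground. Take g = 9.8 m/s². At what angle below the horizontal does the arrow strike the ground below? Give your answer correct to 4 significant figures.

v_x = 45.25 cos 52.06° = 27.821 m/s.
At impact |v_y| = √(v_y0² + 2 g h) = √(35.687² + 2×9.8×122.6) = 60.634 m/s.
Angle below horizontal = arctan(|v_y| / v_x) = arctan(60.634 / 27.821) = 65.35°.

65.35°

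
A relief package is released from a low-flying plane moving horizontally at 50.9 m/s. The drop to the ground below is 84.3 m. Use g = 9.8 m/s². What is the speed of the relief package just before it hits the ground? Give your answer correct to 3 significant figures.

65.1 m/s

Fall time: t = √(2 × 84.3 / 9.8) = 4.148 s.
At impact: v_x = 50.9 m/s (unchanged), v_y = g t = 9.8 × 4.148 = 40.65 m/s.
Speed = √(v_x² + v_y²) = √(2591 + 1652) = 65.1 m/s.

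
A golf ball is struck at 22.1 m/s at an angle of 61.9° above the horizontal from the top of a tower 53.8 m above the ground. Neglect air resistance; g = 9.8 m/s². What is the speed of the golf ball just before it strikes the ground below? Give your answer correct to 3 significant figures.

39.3 m/s

v_x = 22.1 cos 61.9° = 10.41 m/s is unchanged throughout.
For the vertical component, v_y² = v_y0² + 2 g h = (19.50)² + 2×9.8×53.8 = 1435, so |v_y| = 37.88 m/s.
Impact speed = √(v_x² + v_y²) = √(108.4 + 1435) = 39.3 m/s.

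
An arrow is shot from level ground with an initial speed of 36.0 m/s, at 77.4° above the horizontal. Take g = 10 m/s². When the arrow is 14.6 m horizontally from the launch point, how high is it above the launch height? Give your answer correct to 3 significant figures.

v_x = 36.0 cos 77.4° = 7.853 m/s, v_y0 = 36.0 sin 77.4° = 35.13 m/s.
Time to reach x = 14.6 m: t = x / v_x = 14.6 / 7.853 = 1.859 s.
y = v_y0 t − ½ g t² = 35.13×1.859 − 5.000×1.859² = 48.0 m.

48.0 m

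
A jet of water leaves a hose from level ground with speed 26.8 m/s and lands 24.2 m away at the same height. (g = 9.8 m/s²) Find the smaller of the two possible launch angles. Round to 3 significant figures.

Level-ground range: R = v₀² sin(2θ)/g ⇒ sin 2θ = R g / v₀² = 24.2×9.8/26.8² = 0.3302.
2θ = arcsin(0.3302) = 19.28° or 180° − 19.28° = 160.72°.
So θ = 9.64° or θ = 80.4°.

9.64°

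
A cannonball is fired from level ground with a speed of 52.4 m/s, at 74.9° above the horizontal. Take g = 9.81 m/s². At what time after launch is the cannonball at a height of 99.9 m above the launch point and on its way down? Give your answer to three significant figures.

v_y0 = 52.4 sin 74.9° = 50.59 m/s.
Set y = v_y0 t − ½ g t² = 99.9: 4.905 t² − 50.59 t + 99.9 = 0.
t = [50.59 ± √(2559 − 1960)] / 9.81 = (50.59 ± 24.47) / 9.81, giving t = 2.66 s or t = 7.65 s.
On the way down corresponds to the larger root: t = 7.65 s.

7.65 s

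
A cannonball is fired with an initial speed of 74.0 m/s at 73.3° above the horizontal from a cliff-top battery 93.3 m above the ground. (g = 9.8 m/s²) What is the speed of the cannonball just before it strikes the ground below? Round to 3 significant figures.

v_x = 74.0 cos 73.3° = 21.26 m/s is unchanged throughout.
For the vertical component, v_y² = v_y0² + 2 g h = (70.88)² + 2×9.8×93.3 = 6853, so |v_y| = 82.78 m/s.
Impact speed = √(v_x² + v_y²) = √(452.0 + 6853) = 85.5 m/s.

85.5 m/s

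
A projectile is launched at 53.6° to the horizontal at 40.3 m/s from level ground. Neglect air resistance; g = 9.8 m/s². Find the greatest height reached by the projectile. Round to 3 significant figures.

53.7 m

Vertical component of launch velocity: v_y = 40.3 sin 53.6° = 32.44 m/s.
At the highest point the vertical velocity is zero, so v_y² = 2 g h_max.
h_max = (32.44)² / (2 × 9.8) = 1052 / 19.60 = 53.7 m.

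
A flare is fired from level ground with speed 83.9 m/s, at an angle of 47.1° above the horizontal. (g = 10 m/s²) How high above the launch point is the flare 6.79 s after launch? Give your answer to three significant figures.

v_y0 = 83.9 sin 47.1° = 61.46 m/s.
y(t) = v_y0 t − ½ g t² = 61.46×6.79 − 5.000×6.79² = 187 m.

187 m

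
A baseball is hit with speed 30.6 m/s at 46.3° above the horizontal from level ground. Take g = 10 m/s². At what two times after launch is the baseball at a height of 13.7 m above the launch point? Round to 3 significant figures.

0.745 s and 3.68 s

v_y0 = 30.6 sin 46.3° = 22.12 m/s.
Set y = v_y0 t − ½ g t² = 13.7: 5.000 t² − 22.12 t + 13.7 = 0.
t = [22.12 ± √(489.3 − 274.0)] / 10 = (22.12 ± 14.67) / 10, giving t = 0.745 s or t = 3.68 s.
So the baseball is at 13.7 m at t = 0.745 s (rising) and t = 3.68 s (falling).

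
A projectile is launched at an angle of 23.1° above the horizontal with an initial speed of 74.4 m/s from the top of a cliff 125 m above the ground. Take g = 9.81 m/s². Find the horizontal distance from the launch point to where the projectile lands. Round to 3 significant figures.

Components: v_x = 74.4 cos 23.1° = 68.43 m/s, v_y = 74.4 sin 23.1° = 29.19 m/s.
Vertical: 0 = 125 + 29.19 t − ½(9.81) t² ⇒ 4.905 t² − 29.19 t − 125 = 0.
t = [29.19 + √(852.1 + 2452)] / 9.810 = 8.835 s.
Horizontal: R = v_x · t = 68.43 × 8.835 = 605 m.

605 m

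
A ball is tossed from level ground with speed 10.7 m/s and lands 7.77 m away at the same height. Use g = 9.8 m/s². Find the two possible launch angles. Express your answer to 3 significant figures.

Level-ground range: R = v₀² sin(2θ)/g ⇒ sin 2θ = R g / v₀² = 7.77×9.8/10.7² = 0.6651.
2θ = arcsin(0.6651) = 41.69° or 180° − 41.69° = 138.31°.
So θ = 20.8° or θ = 69.2°.

20.8° and 69.2°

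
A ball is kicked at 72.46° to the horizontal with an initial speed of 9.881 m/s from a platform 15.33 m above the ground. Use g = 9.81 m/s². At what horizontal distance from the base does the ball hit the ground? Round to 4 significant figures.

8.851 m

Components: v_x = 9.881 cos 72.46° = 2.9779 m/s, v_y = 9.881 sin 72.46° = 9.4216 m/s.
Vertical: 0 = 15.33 + 9.4216 t − ½(9.81) t² ⇒ 4.905 t² − 9.4216 t − 15.33 = 0.
t = [9.4216 + √(88.767 + 300.77)] / 9.810 = 2.9723 s.
Horizontal: R = v_x · t = 2.9779 × 2.9723 = 8.851 m.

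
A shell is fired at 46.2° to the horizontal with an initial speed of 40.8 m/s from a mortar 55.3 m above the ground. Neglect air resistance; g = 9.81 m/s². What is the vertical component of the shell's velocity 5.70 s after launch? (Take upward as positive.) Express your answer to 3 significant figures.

-26.5 m/s

Initial vertical component: v_y0 = 40.8 sin 46.2° = 29.45 m/s.
v_y(t) = v_y0 − g t = 29.45 − 9.81 × 5.70 = -26.5 m/s.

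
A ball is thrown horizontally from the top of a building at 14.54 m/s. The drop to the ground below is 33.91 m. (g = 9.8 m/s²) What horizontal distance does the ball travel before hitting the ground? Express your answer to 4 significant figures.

Initial vertical velocity is zero, so the fall time comes from h = ½ g t²: t = √(2 × 33.91 / 9.8) = 2.6307 s.
Horizontal motion is uniform at 14.54 m/s, so x = 14.54 × 2.6307 = 38.25 m.

38.25 m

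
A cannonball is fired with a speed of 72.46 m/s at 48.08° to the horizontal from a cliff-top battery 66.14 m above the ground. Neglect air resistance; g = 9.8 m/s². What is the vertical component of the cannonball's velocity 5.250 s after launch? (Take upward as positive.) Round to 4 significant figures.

2.466 m/s

Initial vertical component: v_y0 = 72.46 sin 48.08° = 53.916 m/s.
v_y(t) = v_y0 − g t = 53.916 − 9.8 × 5.250 = 2.466 m/s.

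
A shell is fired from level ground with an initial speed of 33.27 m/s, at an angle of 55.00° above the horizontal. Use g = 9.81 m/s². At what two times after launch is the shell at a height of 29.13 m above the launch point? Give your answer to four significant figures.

v_y0 = 33.27 sin 55.00° = 27.253 m/s.
Set y = v_y0 t − ½ g t² = 29.13: 4.905 t² − 27.253 t + 29.13 = 0.
t = [27.253 ± √(742.73 − 571.53)] / 9.81 = (27.253 ± 13.084) / 9.81, giving t = 1.444 s or t = 4.112 s.
So the shell is at 29.13 m at t = 1.444 s (rising) and t = 4.112 s (falling).

1.444 s and 4.112 s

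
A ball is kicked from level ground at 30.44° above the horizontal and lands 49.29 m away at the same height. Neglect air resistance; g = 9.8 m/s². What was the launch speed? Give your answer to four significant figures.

23.51 m/s

On level ground, R = v₀² sin(2θ) / g, so v₀ = √(R g / sin 2θ).
sin(2 × 30.44°) = 0.8736.
v₀ = √(49.29 × 9.8 / 0.8736) = √552.93 = 23.51 m/s.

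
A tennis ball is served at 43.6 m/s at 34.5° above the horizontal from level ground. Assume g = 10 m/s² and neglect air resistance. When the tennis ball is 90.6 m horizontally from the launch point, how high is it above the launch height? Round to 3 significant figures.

30.5 m

v_x = 43.6 cos 34.5° = 35.93 m/s, v_y0 = 43.6 sin 34.5° = 24.70 m/s.
Time to reach x = 90.6 m: t = x / v_x = 90.6 / 35.93 = 2.522 s.
y = v_y0 t − ½ g t² = 24.70×2.522 − 5.000×2.522² = 30.5 m.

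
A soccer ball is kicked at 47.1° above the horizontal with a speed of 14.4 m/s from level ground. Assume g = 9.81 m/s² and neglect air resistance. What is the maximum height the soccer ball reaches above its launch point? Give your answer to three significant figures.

5.67 m

Vertical component of launch velocity: v_y = 14.4 sin 47.1° = 10.55 m/s.
At the highest point the vertical velocity is zero, so v_y² = 2 g h_max.
h_max = (10.55)² / (2 × 9.81) = 111.3 / 19.62 = 5.67 m.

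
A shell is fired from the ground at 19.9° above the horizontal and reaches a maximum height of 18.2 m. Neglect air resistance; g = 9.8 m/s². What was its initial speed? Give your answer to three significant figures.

55.5 m/s

At maximum height v_y = 0, so (v₀ sin θ)² = 2 g H.
v₀ sin 19.9° = √(2 × 9.8 × 18.2) = 18.89 m/s.
v₀ = 18.89 / sin 19.9° = 18.89 / 0.3404 = 55.5 m/s.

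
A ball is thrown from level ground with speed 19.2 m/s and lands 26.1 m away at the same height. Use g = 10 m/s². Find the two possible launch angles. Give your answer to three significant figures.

Level-ground range: R = v₀² sin(2θ)/g ⇒ sin 2θ = R g / v₀² = 26.1×10/19.2² = 0.7080.
2θ = arcsin(0.7080) = 45.07° or 180° − 45.07° = 134.93°.
So θ = 22.5° or θ = 67.5°.

22.5° and 67.5°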